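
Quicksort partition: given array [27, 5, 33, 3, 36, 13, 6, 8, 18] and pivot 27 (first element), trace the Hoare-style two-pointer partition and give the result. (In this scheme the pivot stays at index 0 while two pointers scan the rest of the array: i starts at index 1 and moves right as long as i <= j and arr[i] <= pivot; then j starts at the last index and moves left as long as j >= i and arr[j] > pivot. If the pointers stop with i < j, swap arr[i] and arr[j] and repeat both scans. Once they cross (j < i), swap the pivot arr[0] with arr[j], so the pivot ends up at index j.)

Hoare-style two-pointer partition with pivot = 27:

Initial array: [27, 5, 33, 3, 36, 13, 6, 8, 18]

Pointers start at i = 1, j = 8.
i stops at index 2 (arr[2]=33 > 27), j stops at index 8 (arr[8]=18 <= 27): swap arr[2] and arr[8], array becomes [27, 5, 18, 3, 36, 13, 6, 8, 33]
i stops at index 4 (arr[4]=36 > 27), j stops at index 7 (arr[7]=8 <= 27): swap arr[4] and arr[7], array becomes [27, 5, 18, 3, 8, 13, 6, 36, 33]
i ends at 7, j ends at 6: the pointers have crossed (j < i), so scanning stops.

Swap pivot arr[0] with arr[6] to place pivot at position 6: [6, 5, 18, 3, 8, 13, 27, 36, 33]
Pivot position: 6

After partitioning with pivot 27, the array becomes [6, 5, 18, 3, 8, 13, 27, 36, 33]. The pivot is placed at index 6. All elements to the left of the pivot are <= 27, and all elements to the right are > 27.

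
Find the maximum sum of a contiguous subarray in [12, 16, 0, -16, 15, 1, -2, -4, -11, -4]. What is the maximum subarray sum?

Using Kadane's algorithm on [12, 16, 0, -16, 15, 1, -2, -4, -11, -4]:

Scanning through the array:
Position 1 (value 16): max_ending_here = 28, max_so_far = 28
Position 2 (value 0): max_ending_here = 28, max_so_far = 28
Position 3 (value -16): max_ending_here = 12, max_so_far = 28
Position 4 (value 15): max_ending_here = 27, max_so_far = 28
Position 5 (value 1): max_ending_here = 28, max_so_far = 28
Position 6 (value -2): max_ending_here = 26, max_so_far = 28
Position 7 (value -4): max_ending_here = 22, max_so_far = 28
Position 8 (value -11): max_ending_here = 11, max_so_far = 28
Position 9 (value -4): max_ending_here = 7, max_so_far = 28

Maximum subarray: [12, 16]
Maximum sum: 28

The maximum subarray is [12, 16] with sum 28. This subarray runs from index 0 to index 1.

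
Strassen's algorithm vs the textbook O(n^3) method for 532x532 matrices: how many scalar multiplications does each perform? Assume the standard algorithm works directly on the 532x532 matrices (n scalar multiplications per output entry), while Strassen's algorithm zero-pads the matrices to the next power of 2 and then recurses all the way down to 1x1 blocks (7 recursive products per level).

Matrix multiplication for 532x532 matrices:

Strassen's algorithm requires power-of-2 dimensions. Pad 532x532 to 1024x1024 (next power of 2).

Standard algorithm: 532^3 = 150568768 multiplications
Strassen's algorithm: 7^(log2(1024)) = 7^10 = 282475249 multiplications
Difference: 150568768 - 282475249 = -131906481 (Strassen uses MORE here due to padding overhead — for small or just-over-power-of-2 n, padding can outweigh the per-level savings)

Standard: 150568768 multiplications (532^3). Strassen: 282475249 multiplications (7^10, after padding to 1024x1024). Strassen reduces 8 recursive multiplications to 7 at each level.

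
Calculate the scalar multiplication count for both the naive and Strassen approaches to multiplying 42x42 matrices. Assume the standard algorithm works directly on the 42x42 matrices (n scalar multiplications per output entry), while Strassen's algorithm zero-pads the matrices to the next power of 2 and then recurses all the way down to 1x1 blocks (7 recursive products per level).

Matrix multiplication for 42x42 matrices:

Strassen's algorithm requires power-of-2 dimensions. Pad 42x42 to 64x64 (next power of 2).

Standard algorithm: 42^3 = 74088 multiplications
Strassen's algorithm: 7^(log2(64)) = 7^6 = 117649 multiplications
Difference: 74088 - 117649 = -43561 (Strassen uses MORE here due to padding overhead — for small or just-over-power-of-2 n, padding can outweigh the per-level savings)

Standard: 74088 multiplications (42^3). Strassen: 117649 multiplications (7^6, after padding to 64x64). Strassen reduces 8 recursive multiplications to 7 at each level.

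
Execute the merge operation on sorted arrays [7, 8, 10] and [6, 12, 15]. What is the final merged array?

Merging process:

Compare 7 vs 6: take 6 from right. Merged: [6]
Compare 7 vs 12: take 7 from left. Merged: [6, 7]
Compare 8 vs 12: take 8 from left. Merged: [6, 7, 8]
Compare 10 vs 12: take 10 from left. Merged: [6, 7, 8, 10]
Append remaining from right: [12, 15]. Merged: [6, 7, 8, 10, 12, 15]

Final merged array: [6, 7, 8, 10, 12, 15]
Total comparisons: 4

The merged array is [6, 7, 8, 10, 12, 15], requiring 4 comparisons. The merge step runs in O(n) time where n is the total number of elements.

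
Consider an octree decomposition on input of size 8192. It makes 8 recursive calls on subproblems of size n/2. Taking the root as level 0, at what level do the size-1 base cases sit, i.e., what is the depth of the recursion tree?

For divide and conquer with division factor 2:

Problem sizes at each level:
Level 0: 8192
Level 1: 4096
Level 2: 2048
Level 3: 1024
Level 4: 512
Level 5: 256
Level 6: 128
Level 7: 64
Level 8: 32
Level 9: 16
Level 10: 8
Level 11: 4
Level 12: 2
Level 13: 1

The root is level 0 and the size-1 base case is level 13 (the tree spans levels 0 through 13, i.e. 14 levels counting the root), so the depth is the number of divisions: log_2(8192) = 13

The recursion tree depth is log_2(8192) = 13. At each level, the problem size is divided by 2, so it takes 13 divisions to reduce to a base case of size 1. The algorithm makes 8 recursive calls at each level.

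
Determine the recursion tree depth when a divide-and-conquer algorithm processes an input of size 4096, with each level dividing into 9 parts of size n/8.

For divide and conquer with division factor 8:

Problem sizes at each level:
Level 0: 4096
Level 1: 512
Level 2: 64
Level 3: 8
Level 4: 1

The root is level 0 and the size-1 base case is level 4 (the tree spans levels 0 through 4, i.e. 5 levels counting the root), so the depth is the number of divisions: log_8(4096) = 4

The recursion tree depth is log_8(4096) = 4. At each level, the problem size is divided by 8, so it takes 4 divisions to reduce to a base case of size 1. The algorithm makes 9 recursive calls at each level.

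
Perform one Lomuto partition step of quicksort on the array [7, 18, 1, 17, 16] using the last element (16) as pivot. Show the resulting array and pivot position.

Lomuto partition with pivot = 16:

Initial array: [7, 18, 1, 17, 16]

arr[0]=7 <= 16: swap with position 0, array becomes [7, 18, 1, 17, 16]
arr[1]=18 > 16: no swap
arr[2]=1 <= 16: swap with position 1, array becomes [7, 1, 18, 17, 16]
arr[3]=17 > 16: no swap

Place pivot at position 2: [7, 1, 16, 17, 18]
Pivot position: 2

After partitioning with pivot 16, the array becomes [7, 1, 16, 17, 18]. The pivot is placed at index 2. All elements to the left of the pivot are <= 16, and all elements to the right are > 16.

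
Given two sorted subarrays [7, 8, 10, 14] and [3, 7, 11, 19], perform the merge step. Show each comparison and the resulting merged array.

Merging process:

Compare 7 vs 3: take 3 from right. Merged: [3]
Compare 7 vs 7: take 7 from left. Merged: [3, 7]
Compare 8 vs 7: take 7 from right. Merged: [3, 7, 7]
Compare 8 vs 11: take 8 from left. Merged: [3, 7, 7, 8]
Compare 10 vs 11: take 10 from left. Merged: [3, 7, 7, 8, 10]
Compare 14 vs 11: take 11 from right. Merged: [3, 7, 7, 8, 10, 11]
Compare 14 vs 19: take 14 from left. Merged: [3, 7, 7, 8, 10, 11, 14]
Append remaining from right: [19]. Merged: [3, 7, 7, 8, 10, 11, 14, 19]

Final merged array: [3, 7, 7, 8, 10, 11, 14, 19]
Total comparisons: 7

The merged array is [3, 7, 7, 8, 10, 11, 14, 19], requiring 7 comparisons. The merge step runs in O(n) time where n is the total number of elements.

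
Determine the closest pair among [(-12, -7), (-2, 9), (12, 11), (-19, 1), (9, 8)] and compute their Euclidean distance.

Computing all pairwise distances among 5 points:

d((-12, -7), (-2, 9)) = 18.868
d((-12, -7), (12, 11)) = 30.0
d((-12, -7), (-19, 1)) = 10.6301
d((-12, -7), (9, 8)) = 25.807
d((-2, 9), (12, 11)) = 14.1421
d((-2, 9), (-19, 1)) = 18.7883
d((-2, 9), (9, 8)) = 11.0454
d((12, 11), (-19, 1)) = 32.573
d((12, 11), (9, 8)) = 4.2426 <-- minimum
d((-19, 1), (9, 8)) = 28.8617

Closest pair: (12, 11) and (9, 8) with distance 4.2426

The closest pair is (12, 11) and (9, 8) with Euclidean distance 4.2426. For 5 points, brute-force pairwise comparison is shown above. For large n, the divide-and-conquer algorithm (sort by x, recurse on halves, check the dividing strip) achieves O(n log n).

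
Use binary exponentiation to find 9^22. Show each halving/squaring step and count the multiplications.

Computing 9^22 by squaring (build up from 9^1; each line after the first costs one multiplication):

9^1 = 9
9^2 = (9^1)^2 = 9^2 = 81
9^4 = (9^2)^2 = 81^2 = 6561
9^5 = 9 * 9^4 = 9 * 6561 = 59049
9^10 = (9^5)^2 = 59049^2 = 3486784401
9^11 = 9 * 9^10 = 9 * 3486784401 = 31381059609
9^22 = (9^11)^2 = 31381059609^2 = 984770902183611232881

Result: 984770902183611232881
Multiplications needed: 6 (6 lines after 9^1)

9^22 = 984770902183611232881. Using exponentiation by squaring, this requires 6 multiplications. The key idea: if the exponent is even, square the half-power; if odd, multiply by the base once.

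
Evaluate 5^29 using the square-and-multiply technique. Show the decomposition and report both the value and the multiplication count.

Computing 5^29 by squaring (build up from 5^1; each line after the first costs one multiplication):

5^1 = 5
5^2 = (5^1)^2 = 5^2 = 25
5^3 = 5 * 5^2 = 5 * 25 = 125
5^6 = (5^3)^2 = 125^2 = 15625
5^7 = 5 * 5^6 = 5 * 15625 = 78125
5^14 = (5^7)^2 = 78125^2 = 6103515625
5^28 = (5^14)^2 = 6103515625^2 = 37252902984619140625
5^29 = 5 * 5^28 = 5 * 37252902984619140625 = 186264514923095703125

Result: 186264514923095703125
Multiplications needed: 7 (7 lines after 5^1)

5^29 = 186264514923095703125. Using exponentiation by squaring, this requires 7 multiplications. The key idea: if the exponent is even, square the half-power; if odd, multiply by the base once.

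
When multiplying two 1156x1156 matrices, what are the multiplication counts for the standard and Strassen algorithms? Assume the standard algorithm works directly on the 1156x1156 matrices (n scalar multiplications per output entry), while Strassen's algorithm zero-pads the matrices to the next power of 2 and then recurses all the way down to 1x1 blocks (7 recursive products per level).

Matrix multiplication for 1156x1156 matrices:

Strassen's algorithm requires power-of-2 dimensions. Pad 1156x1156 to 2048x2048 (next power of 2).

Standard algorithm: 1156^3 = 1544804416 multiplications
Strassen's algorithm: 7^(log2(2048)) = 7^11 = 1977326743 multiplications
Difference: 1544804416 - 1977326743 = -432522327 (Strassen uses MORE here due to padding overhead — for small or just-over-power-of-2 n, padding can outweigh the per-level savings)

Standard: 1544804416 multiplications (1156^3). Strassen: 1977326743 multiplications (7^11, after padding to 2048x2048). Strassen reduces 8 recursive multiplications to 7 at each level.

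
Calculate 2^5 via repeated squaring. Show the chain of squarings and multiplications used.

Computing 2^5 by squaring (build up from 2^1; each line after the first costs one multiplication):

2^1 = 2
2^2 = (2^1)^2 = 2^2 = 4
2^4 = (2^2)^2 = 4^2 = 16
2^5 = 2 * 2^4 = 2 * 16 = 32

Result: 32
Multiplications needed: 3 (3 lines after 2^1)

2^5 = 32. Using exponentiation by squaring, this requires 3 multiplications. The key idea: if the exponent is even, square the half-power; if odd, multiply by the base once.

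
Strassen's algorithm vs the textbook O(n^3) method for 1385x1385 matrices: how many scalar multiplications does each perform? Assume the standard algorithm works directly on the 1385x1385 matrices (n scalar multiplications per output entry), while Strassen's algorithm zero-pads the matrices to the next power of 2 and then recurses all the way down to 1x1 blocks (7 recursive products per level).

Matrix multiplication for 1385x1385 matrices:

Strassen's algorithm requires power-of-2 dimensions. Pad 1385x1385 to 2048x2048 (next power of 2).

Standard algorithm: 1385^3 = 2656741625 multiplications
Strassen's algorithm: 7^(log2(2048)) = 7^11 = 1977326743 multiplications
Savings: 2656741625 - 1977326743 = 679414882 multiplications

Standard: 2656741625 multiplications (1385^3). Strassen: 1977326743 multiplications (7^11, after padding to 2048x2048). Strassen reduces 8 recursive multiplications to 7 at each level.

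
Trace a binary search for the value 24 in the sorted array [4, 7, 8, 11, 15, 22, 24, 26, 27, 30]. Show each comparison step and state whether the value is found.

Binary search for 24 in [4, 7, 8, 11, 15, 22, 24, 26, 27, 30]:

lo=0, hi=9, mid=4, arr[mid]=15 -> 15 < 24, search right half
lo=5, hi=9, mid=7, arr[mid]=26 -> 26 > 24, search left half
lo=5, hi=6, mid=5, arr[mid]=22 -> 22 < 24, search right half
lo=6, hi=6, mid=6, arr[mid]=24 -> Found target at index 6!

Binary search finds 24 at index 6 after 4 comparisons. The search repeatedly halves the search space by comparing with the middle element.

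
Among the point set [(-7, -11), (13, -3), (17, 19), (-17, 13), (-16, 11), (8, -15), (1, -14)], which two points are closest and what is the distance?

Computing all pairwise distances among 7 points:

d((-7, -11), (13, -3)) = 21.5407
d((-7, -11), (17, 19)) = 38.4187
d((-7, -11), (-17, 13)) = 26.0
d((-7, -11), (-16, 11)) = 23.7697
d((-7, -11), (8, -15)) = 15.5242
d((-7, -11), (1, -14)) = 8.544
d((13, -3), (17, 19)) = 22.3607
d((13, -3), (-17, 13)) = 34.0
d((13, -3), (-16, 11)) = 32.2025
d((13, -3), (8, -15)) = 13.0
d((13, -3), (1, -14)) = 16.2788
d((17, 19), (-17, 13)) = 34.5254
d((17, 19), (-16, 11)) = 33.9559
d((17, 19), (8, -15)) = 35.171
d((17, 19), (1, -14)) = 36.6742
d((-17, 13), (-16, 11)) = 2.2361 <-- minimum
d((-17, 13), (8, -15)) = 37.5366
d((-17, 13), (1, -14)) = 32.45
d((-16, 11), (8, -15)) = 35.3836
d((-16, 11), (1, -14)) = 30.2324
d((8, -15), (1, -14)) = 7.0711

Closest pair: (-17, 13) and (-16, 11) with distance 2.2361

The closest pair is (-17, 13) and (-16, 11) with Euclidean distance 2.2361. For 7 points, brute-force pairwise comparison is shown above. For large n, the divide-and-conquer algorithm (sort by x, recurse on halves, check the dividing strip) achieves O(n log n).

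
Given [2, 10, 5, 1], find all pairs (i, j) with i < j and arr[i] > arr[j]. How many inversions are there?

Finding inversions in [2, 10, 5, 1]:

(0, 3): arr[0]=2 > arr[3]=1
(1, 2): arr[1]=10 > arr[2]=5
(1, 3): arr[1]=10 > arr[3]=1
(2, 3): arr[2]=5 > arr[3]=1

Total inversions: 4

The array has 4 inversion(s): (0,3), (1,2), (1,3), (2,3). Each pair (i,j) satisfies i < j and arr[i] > arr[j].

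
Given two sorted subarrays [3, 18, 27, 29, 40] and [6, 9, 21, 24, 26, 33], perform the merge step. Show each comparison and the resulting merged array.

Merging process:

Compare 3 vs 6: take 3 from left. Merged: [3]
Compare 18 vs 6: take 6 from right. Merged: [3, 6]
Compare 18 vs 9: take 9 from right. Merged: [3, 6, 9]
Compare 18 vs 21: take 18 from left. Merged: [3, 6, 9, 18]
Compare 27 vs 21: take 21 from right. Merged: [3, 6, 9, 18, 21]
Compare 27 vs 24: take 24 from right. Merged: [3, 6, 9, 18, 21, 24]
Compare 27 vs 26: take 26 from right. Merged: [3, 6, 9, 18, 21, 24, 26]
Compare 27 vs 33: take 27 from left. Merged: [3, 6, 9, 18, 21, 24, 26, 27]
Compare 29 vs 33: take 29 from left. Merged: [3, 6, 9, 18, 21, 24, 26, 27, 29]
Compare 40 vs 33: take 33 from right. Merged: [3, 6, 9, 18, 21, 24, 26, 27, 29, 33]
Append remaining from left: [40]. Merged: [3, 6, 9, 18, 21, 24, 26, 27, 29, 33, 40]

Final merged array: [3, 6, 9, 18, 21, 24, 26, 27, 29, 33, 40]
Total comparisons: 10

The merged array is [3, 6, 9, 18, 21, 24, 26, 27, 29, 33, 40], requiring 10 comparisons. The merge step runs in O(n) time where n is the total number of elements.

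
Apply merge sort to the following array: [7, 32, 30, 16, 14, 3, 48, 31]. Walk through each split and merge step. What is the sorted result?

Merge sort trace:

Split: [7, 32, 30, 16, 14, 3, 48, 31] -> [7, 32, 30, 16] and [14, 3, 48, 31]
  Split: [7, 32, 30, 16] -> [7, 32] and [30, 16]
    Split: [7, 32] -> [7] and [32]
    Merge: [7] + [32] -> [7, 32]
    Split: [30, 16] -> [30] and [16]
    Merge: [30] + [16] -> [16, 30]
  Merge: [7, 32] + [16, 30] -> [7, 16, 30, 32]
  Split: [14, 3, 48, 31] -> [14, 3] and [48, 31]
    Split: [14, 3] -> [14] and [3]
    Merge: [14] + [3] -> [3, 14]
    Split: [48, 31] -> [48] and [31]
    Merge: [48] + [31] -> [31, 48]
  Merge: [3, 14] + [31, 48] -> [3, 14, 31, 48]
Merge: [7, 16, 30, 32] + [3, 14, 31, 48] -> [3, 7, 14, 16, 30, 31, 32, 48]

Final sorted array: [3, 7, 14, 16, 30, 31, 32, 48]

The merge sort proceeds by recursively splitting the array and merging sorted halves.
After all merges, the sorted array is [3, 7, 14, 16, 30, 31, 32, 48].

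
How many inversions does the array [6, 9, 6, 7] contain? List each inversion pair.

Finding inversions in [6, 9, 6, 7]:

(1, 2): arr[1]=9 > arr[2]=6
(1, 3): arr[1]=9 > arr[3]=7

Total inversions: 2

The array has 2 inversion(s): (1,2), (1,3). Each pair (i,j) satisfies i < j and arr[i] > arr[j].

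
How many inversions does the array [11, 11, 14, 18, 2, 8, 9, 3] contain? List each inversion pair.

Finding inversions in [11, 11, 14, 18, 2, 8, 9, 3]:

(0, 4): arr[0]=11 > arr[4]=2
(0, 5): arr[0]=11 > arr[5]=8
(0, 6): arr[0]=11 > arr[6]=9
(0, 7): arr[0]=11 > arr[7]=3
(1, 4): arr[1]=11 > arr[4]=2
(1, 5): arr[1]=11 > arr[5]=8
(1, 6): arr[1]=11 > arr[6]=9
(1, 7): arr[1]=11 > arr[7]=3
(2, 4): arr[2]=14 > arr[4]=2
(2, 5): arr[2]=14 > arr[5]=8
(2, 6): arr[2]=14 > arr[6]=9
(2, 7): arr[2]=14 > arr[7]=3
(3, 4): arr[3]=18 > arr[4]=2
(3, 5): arr[3]=18 > arr[5]=8
(3, 6): arr[3]=18 > arr[6]=9
(3, 7): arr[3]=18 > arr[7]=3
(5, 7): arr[5]=8 > arr[7]=3
(6, 7): arr[6]=9 > arr[7]=3

Total inversions: 18

The array has 18 inversion(s): (0,4), (0,5), (0,6), (0,7), (1,4), (1,5), (1,6), (1,7), (2,4), (2,5), (2,6), (2,7), (3,4), (3,5), (3,6), (3,7), (5,7), (6,7). Each pair (i,j) satisfies i < j and arr[i] > arr[j].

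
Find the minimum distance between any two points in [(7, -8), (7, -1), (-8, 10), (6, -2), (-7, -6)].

Computing all pairwise distances among 5 points:

d((7, -8), (7, -1)) = 7.0
d((7, -8), (-8, 10)) = 23.4307
d((7, -8), (6, -2)) = 6.0828
d((7, -8), (-7, -6)) = 14.1421
d((7, -1), (-8, 10)) = 18.6011
d((7, -1), (6, -2)) = 1.4142 <-- minimum
d((7, -1), (-7, -6)) = 14.8661
d((-8, 10), (6, -2)) = 18.4391
d((-8, 10), (-7, -6)) = 16.0312
d((6, -2), (-7, -6)) = 13.6015

Closest pair: (7, -1) and (6, -2) with distance 1.4142

The closest pair is (7, -1) and (6, -2) with Euclidean distance 1.4142. For 5 points, brute-force pairwise comparison is shown above. For large n, the divide-and-conquer algorithm (sort by x, recurse on halves, check the dividing strip) achieves O(n log n).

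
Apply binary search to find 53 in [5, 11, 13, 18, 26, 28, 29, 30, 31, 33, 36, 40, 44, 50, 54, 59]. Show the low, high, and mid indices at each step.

Binary search for 53 in [5, 11, 13, 18, 26, 28, 29, 30, 31, 33, 36, 40, 44, 50, 54, 59]:

lo=0, hi=15, mid=7, arr[mid]=30 -> 30 < 53, search right half
lo=8, hi=15, mid=11, arr[mid]=40 -> 40 < 53, search right half
lo=12, hi=15, mid=13, arr[mid]=50 -> 50 < 53, search right half
lo=14, hi=15, mid=14, arr[mid]=54 -> 54 > 53, search left half
lo=14 > hi=13, target 53 not found

Binary search determines that 53 is not in the array after 4 comparisons. The search space was exhausted without finding the target.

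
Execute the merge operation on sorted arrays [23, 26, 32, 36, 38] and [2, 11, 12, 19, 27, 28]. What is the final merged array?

Merging process:

Compare 23 vs 2: take 2 from right. Merged: [2]
Compare 23 vs 11: take 11 from right. Merged: [2, 11]
Compare 23 vs 12: take 12 from right. Merged: [2, 11, 12]
Compare 23 vs 19: take 19 from right. Merged: [2, 11, 12, 19]
Compare 23 vs 27: take 23 from left. Merged: [2, 11, 12, 19, 23]
Compare 26 vs 27: take 26 from left. Merged: [2, 11, 12, 19, 23, 26]
Compare 32 vs 27: take 27 from right. Merged: [2, 11, 12, 19, 23, 26, 27]
Compare 32 vs 28: take 28 from right. Merged: [2, 11, 12, 19, 23, 26, 27, 28]
Append remaining from left: [32, 36, 38]. Merged: [2, 11, 12, 19, 23, 26, 27, 28, 32, 36, 38]

Final merged array: [2, 11, 12, 19, 23, 26, 27, 28, 32, 36, 38]
Total comparisons: 8

The merged array is [2, 11, 12, 19, 23, 26, 27, 28, 32, 36, 38], requiring 8 comparisons. The merge step runs in O(n) time where n is the total number of elements.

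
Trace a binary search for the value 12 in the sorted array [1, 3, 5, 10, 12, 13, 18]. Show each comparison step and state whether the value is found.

Binary search for 12 in [1, 3, 5, 10, 12, 13, 18]:

lo=0, hi=6, mid=3, arr[mid]=10 -> 10 < 12, search right half
lo=4, hi=6, mid=5, arr[mid]=13 -> 13 > 12, search left half
lo=4, hi=4, mid=4, arr[mid]=12 -> Found target at index 4!

Binary search finds 12 at index 4 after 3 comparisons. The search repeatedly halves the search space by comparing with the middle element.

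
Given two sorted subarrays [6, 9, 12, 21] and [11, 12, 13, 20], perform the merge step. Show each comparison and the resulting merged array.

Merging process:

Compare 6 vs 11: take 6 from left. Merged: [6]
Compare 9 vs 11: take 9 from left. Merged: [6, 9]
Compare 12 vs 11: take 11 from right. Merged: [6, 9, 11]
Compare 12 vs 12: take 12 from left. Merged: [6, 9, 11, 12]
Compare 21 vs 12: take 12 from right. Merged: [6, 9, 11, 12, 12]
Compare 21 vs 13: take 13 from right. Merged: [6, 9, 11, 12, 12, 13]
Compare 21 vs 20: take 20 from right. Merged: [6, 9, 11, 12, 12, 13, 20]
Append remaining from left: [21]. Merged: [6, 9, 11, 12, 12, 13, 20, 21]

Final merged array: [6, 9, 11, 12, 12, 13, 20, 21]
Total comparisons: 7

The merged array is [6, 9, 11, 12, 12, 13, 20, 21], requiring 7 comparisons. The merge step runs in O(n) time where n is the total number of elements.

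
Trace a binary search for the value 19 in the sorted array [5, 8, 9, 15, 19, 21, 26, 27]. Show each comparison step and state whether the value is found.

Binary search for 19 in [5, 8, 9, 15, 19, 21, 26, 27]:

lo=0, hi=7, mid=3, arr[mid]=15 -> 15 < 19, search right half
lo=4, hi=7, mid=5, arr[mid]=21 -> 21 > 19, search left half
lo=4, hi=4, mid=4, arr[mid]=19 -> Found target at index 4!

Binary search finds 19 at index 4 after 3 comparisons. The search repeatedly halves the search space by comparing with the middle element.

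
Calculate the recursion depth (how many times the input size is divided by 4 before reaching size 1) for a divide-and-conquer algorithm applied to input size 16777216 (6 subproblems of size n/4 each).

For divide and conquer with division factor 4:

Problem sizes at each level:
Level 0: 16777216
Level 1: 4194304
Level 2: 1048576
Level 3: 262144
Level 4: 65536
Level 5: 16384
Level 6: 4096
Level 7: 1024
Level 8: 256
Level 9: 64
Level 10: 16
Level 11: 4
Level 12: 1

The root is level 0 and the size-1 base case is level 12 (the tree spans levels 0 through 12, i.e. 13 levels counting the root), so the depth is the number of divisions: log_4(16777216) = 12

The recursion tree depth is log_4(16777216) = 12. At each level, the problem size is divided by 4, so it takes 12 divisions to reduce to a base case of size 1. The algorithm makes 6 recursive calls at each level.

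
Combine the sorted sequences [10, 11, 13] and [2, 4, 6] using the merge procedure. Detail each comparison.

Merging process:

Compare 10 vs 2: take 2 from right. Merged: [2]
Compare 10 vs 4: take 4 from right. Merged: [2, 4]
Compare 10 vs 6: take 6 from right. Merged: [2, 4, 6]
Append remaining from left: [10, 11, 13]. Merged: [2, 4, 6, 10, 11, 13]

Final merged array: [2, 4, 6, 10, 11, 13]
Total comparisons: 3

The merged array is [2, 4, 6, 10, 11, 13], requiring 3 comparisons. The merge step runs in O(n) time where n is the total number of elements.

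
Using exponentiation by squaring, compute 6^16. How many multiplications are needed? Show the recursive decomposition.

Computing 6^16 by squaring (build up from 6^1; each line after the first costs one multiplication):

6^1 = 6
6^2 = (6^1)^2 = 6^2 = 36
6^4 = (6^2)^2 = 36^2 = 1296
6^8 = (6^4)^2 = 1296^2 = 1679616
6^16 = (6^8)^2 = 1679616^2 = 2821109907456

Result: 2821109907456
Multiplications needed: 4 (4 lines after 6^1)

6^16 = 2821109907456. Using exponentiation by squaring, this requires 4 multiplications. The key idea: if the exponent is even, square the half-power; if odd, multiply by the base once.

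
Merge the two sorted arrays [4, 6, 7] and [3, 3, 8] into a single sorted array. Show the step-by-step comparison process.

Merging process:

Compare 4 vs 3: take 3 from right. Merged: [3]
Compare 4 vs 3: take 3 from right. Merged: [3, 3]
Compare 4 vs 8: take 4 from left. Merged: [3, 3, 4]
Compare 6 vs 8: take 6 from left. Merged: [3, 3, 4, 6]
Compare 7 vs 8: take 7 from left. Merged: [3, 3, 4, 6, 7]
Append remaining from right: [8]. Merged: [3, 3, 4, 6, 7, 8]

Final merged array: [3, 3, 4, 6, 7, 8]
Total comparisons: 5

The merged array is [3, 3, 4, 6, 7, 8], requiring 5 comparisons. The merge step runs in O(n) time where n is the total number of elements.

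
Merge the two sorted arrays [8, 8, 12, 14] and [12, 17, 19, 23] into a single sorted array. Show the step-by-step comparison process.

Merging process:

Compare 8 vs 12: take 8 from left. Merged: [8]
Compare 8 vs 12: take 8 from left. Merged: [8, 8]
Compare 12 vs 12: take 12 from left. Merged: [8, 8, 12]
Compare 14 vs 12: take 12 from right. Merged: [8, 8, 12, 12]
Compare 14 vs 17: take 14 from left. Merged: [8, 8, 12, 12, 14]
Append remaining from right: [17, 19, 23]. Merged: [8, 8, 12, 12, 14, 17, 19, 23]

Final merged array: [8, 8, 12, 12, 14, 17, 19, 23]
Total comparisons: 5

The merged array is [8, 8, 12, 12, 14, 17, 19, 23], requiring 5 comparisons. The merge step runs in O(n) time where n is the total number of elements.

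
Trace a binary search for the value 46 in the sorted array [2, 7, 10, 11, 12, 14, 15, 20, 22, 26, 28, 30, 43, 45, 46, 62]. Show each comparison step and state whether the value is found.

Binary search for 46 in [2, 7, 10, 11, 12, 14, 15, 20, 22, 26, 28, 30, 43, 45, 46, 62]:

lo=0, hi=15, mid=7, arr[mid]=20 -> 20 < 46, search right half
lo=8, hi=15, mid=11, arr[mid]=30 -> 30 < 46, search right half
lo=12, hi=15, mid=13, arr[mid]=45 -> 45 < 46, search right half
lo=14, hi=15, mid=14, arr[mid]=46 -> Found target at index 14!

Binary search finds 46 at index 14 after 4 comparisons. The search repeatedly halves the search space by comparing with the middle element.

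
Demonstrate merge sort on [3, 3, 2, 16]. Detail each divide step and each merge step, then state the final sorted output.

Merge sort trace:

Split: [3, 3, 2, 16] -> [3, 3] and [2, 16]
  Split: [3, 3] -> [3] and [3]
  Merge: [3] + [3] -> [3, 3]
  Split: [2, 16] -> [2] and [16]
  Merge: [2] + [16] -> [2, 16]
Merge: [3, 3] + [2, 16] -> [2, 3, 3, 16]

Final sorted array: [2, 3, 3, 16]

The merge sort proceeds by recursively splitting the array and merging sorted halves.
After all merges, the sorted array is [2, 3, 3, 16].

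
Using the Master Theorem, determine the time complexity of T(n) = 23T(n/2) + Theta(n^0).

Master Theorem for T(n) = 23T(n/2) + O(n^0):

a = 23, b = 2, c = 0
log_b(a) = log_2(23) = 4.5236

Case 1: c = 0 < log_2(23) = 4.5236
T(n) = O(n^(log_2 23))

For T(n) = 23T(n/2) + O(n^0): log_2(23) = 4.5236. This is Case 1 of the Master Theorem (c < log_b(a), work dominated by leaves), giving O(n^(log_2 23)).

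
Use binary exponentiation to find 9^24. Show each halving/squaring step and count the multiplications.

Computing 9^24 by squaring (build up from 9^1; each line after the first costs one multiplication):

9^1 = 9
9^2 = (9^1)^2 = 9^2 = 81
9^3 = 9 * 9^2 = 9 * 81 = 729
9^6 = (9^3)^2 = 729^2 = 531441
9^12 = (9^6)^2 = 531441^2 = 282429536481
9^24 = (9^12)^2 = 282429536481^2 = 79766443076872509863361

Result: 79766443076872509863361
Multiplications needed: 5 (5 lines after 9^1)

9^24 = 79766443076872509863361. Using exponentiation by squaring, this requires 5 multiplications. The key idea: if the exponent is even, square the half-power; if odd, multiply by the base once.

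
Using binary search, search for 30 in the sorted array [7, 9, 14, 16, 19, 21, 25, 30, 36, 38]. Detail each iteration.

Binary search for 30 in [7, 9, 14, 16, 19, 21, 25, 30, 36, 38]:

lo=0, hi=9, mid=4, arr[mid]=19 -> 19 < 30, search right half
lo=5, hi=9, mid=7, arr[mid]=30 -> Found target at index 7!

Binary search finds 30 at index 7 after 2 comparisons. The search repeatedly halves the search space by comparing with the middle element.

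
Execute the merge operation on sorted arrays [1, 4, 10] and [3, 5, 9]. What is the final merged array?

Merging process:

Compare 1 vs 3: take 1 from left. Merged: [1]
Compare 4 vs 3: take 3 from right. Merged: [1, 3]
Compare 4 vs 5: take 4 from left. Merged: [1, 3, 4]
Compare 10 vs 5: take 5 from right. Merged: [1, 3, 4, 5]
Compare 10 vs 9: take 9 from right. Merged: [1, 3, 4, 5, 9]
Append remaining from left: [10]. Merged: [1, 3, 4, 5, 9, 10]

Final merged array: [1, 3, 4, 5, 9, 10]
Total comparisons: 5

The merged array is [1, 3, 4, 5, 9, 10], requiring 5 comparisons. The merge step runs in O(n) time where n is the total number of elements.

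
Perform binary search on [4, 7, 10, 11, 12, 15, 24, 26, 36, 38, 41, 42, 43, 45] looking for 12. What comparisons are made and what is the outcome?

Binary search for 12 in [4, 7, 10, 11, 12, 15, 24, 26, 36, 38, 41, 42, 43, 45]:

lo=0, hi=13, mid=6, arr[mid]=24 -> 24 > 12, search left half
lo=0, hi=5, mid=2, arr[mid]=10 -> 10 < 12, search right half
lo=3, hi=5, mid=4, arr[mid]=12 -> Found target at index 4!

Binary search finds 12 at index 4 after 3 comparisons. The search repeatedly halves the search space by comparing with the middle element.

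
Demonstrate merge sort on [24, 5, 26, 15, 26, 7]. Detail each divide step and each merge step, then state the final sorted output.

Merge sort trace:

Split: [24, 5, 26, 15, 26, 7] -> [24, 5, 26] and [15, 26, 7]
  Split: [24, 5, 26] -> [24] and [5, 26]
    Split: [5, 26] -> [5] and [26]
    Merge: [5] + [26] -> [5, 26]
  Merge: [24] + [5, 26] -> [5, 24, 26]
  Split: [15, 26, 7] -> [15] and [26, 7]
    Split: [26, 7] -> [26] and [7]
    Merge: [26] + [7] -> [7, 26]
  Merge: [15] + [7, 26] -> [7, 15, 26]
Merge: [5, 24, 26] + [7, 15, 26] -> [5, 7, 15, 24, 26, 26]

Final sorted array: [5, 7, 15, 24, 26, 26]

The merge sort proceeds by recursively splitting the array and merging sorted halves.
After all merges, the sorted array is [5, 7, 15, 24, 26, 26].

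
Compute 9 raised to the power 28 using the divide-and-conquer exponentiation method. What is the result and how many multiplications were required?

Computing 9^28 by squaring (build up from 9^1; each line after the first costs one multiplication):

9^1 = 9
9^2 = (9^1)^2 = 9^2 = 81
9^3 = 9 * 9^2 = 9 * 81 = 729
9^6 = (9^3)^2 = 729^2 = 531441
9^7 = 9 * 9^6 = 9 * 531441 = 4782969
9^14 = (9^7)^2 = 4782969^2 = 22876792454961
9^28 = (9^14)^2 = 22876792454961^2 = 523347633027360537213511521

Result: 523347633027360537213511521
Multiplications needed: 6 (6 lines after 9^1)

9^28 = 523347633027360537213511521. Using exponentiation by squaring, this requires 6 multiplications. The key idea: if the exponent is even, square the half-power; if odd, multiply by the base once.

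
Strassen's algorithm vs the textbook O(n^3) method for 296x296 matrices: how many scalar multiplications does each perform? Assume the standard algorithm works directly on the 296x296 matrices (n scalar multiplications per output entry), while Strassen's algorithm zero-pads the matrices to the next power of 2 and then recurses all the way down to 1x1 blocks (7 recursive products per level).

Matrix multiplication for 296x296 matrices:

Strassen's algorithm requires power-of-2 dimensions. Pad 296x296 to 512x512 (next power of 2).

Standard algorithm: 296^3 = 25934336 multiplications
Strassen's algorithm: 7^(log2(512)) = 7^9 = 40353607 multiplications
Difference: 25934336 - 40353607 = -14419271 (Strassen uses MORE here due to padding overhead — for small or just-over-power-of-2 n, padding can outweigh the per-level savings)

Standard: 25934336 multiplications (296^3). Strassen: 40353607 multiplications (7^9, after padding to 512x512). Strassen reduces 8 recursive multiplications to 7 at each level.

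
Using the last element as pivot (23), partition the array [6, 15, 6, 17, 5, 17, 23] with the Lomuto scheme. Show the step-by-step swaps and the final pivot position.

Lomuto partition with pivot = 23:

Initial array: [6, 15, 6, 17, 5, 17, 23]

arr[0]=6 <= 23: swap with position 0, array becomes [6, 15, 6, 17, 5, 17, 23]
arr[1]=15 <= 23: swap with position 1, array becomes [6, 15, 6, 17, 5, 17, 23]
arr[2]=6 <= 23: swap with position 2, array becomes [6, 15, 6, 17, 5, 17, 23]
arr[3]=17 <= 23: swap with position 3, array becomes [6, 15, 6, 17, 5, 17, 23]
arr[4]=5 <= 23: swap with position 4, array becomes [6, 15, 6, 17, 5, 17, 23]
arr[5]=17 <= 23: swap with position 5, array becomes [6, 15, 6, 17, 5, 17, 23]

Place pivot at position 6: [6, 15, 6, 17, 5, 17, 23]
Pivot position: 6

After partitioning with pivot 23, the array becomes [6, 15, 6, 17, 5, 17, 23]. The pivot is placed at index 6. All elements to the left of the pivot are <= 23, and all elements to the right are > 23.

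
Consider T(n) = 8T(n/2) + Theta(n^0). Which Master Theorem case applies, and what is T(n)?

Master Theorem for T(n) = 8T(n/2) + O(n^0):

a = 8, b = 2, c = 0
log_b(a) = log_2(8) = 3.0000

Case 1: c = 0 < log_2(8) = 3.0000
T(n) = O(n^(log_2 8)) = O(n^3)

For T(n) = 8T(n/2) + O(n^0): log_2(8) = 3.0000. This is Case 1 of the Master Theorem (c < log_b(a), work dominated by leaves), giving O(n^3).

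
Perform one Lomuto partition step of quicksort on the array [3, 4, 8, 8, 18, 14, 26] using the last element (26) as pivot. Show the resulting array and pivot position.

Lomuto partition with pivot = 26:

Initial array: [3, 4, 8, 8, 18, 14, 26]

arr[0]=3 <= 26: swap with position 0, array becomes [3, 4, 8, 8, 18, 14, 26]
arr[1]=4 <= 26: swap with position 1, array becomes [3, 4, 8, 8, 18, 14, 26]
arr[2]=8 <= 26: swap with position 2, array becomes [3, 4, 8, 8, 18, 14, 26]
arr[3]=8 <= 26: swap with position 3, array becomes [3, 4, 8, 8, 18, 14, 26]
arr[4]=18 <= 26: swap with position 4, array becomes [3, 4, 8, 8, 18, 14, 26]
arr[5]=14 <= 26: swap with position 5, array becomes [3, 4, 8, 8, 18, 14, 26]

Place pivot at position 6: [3, 4, 8, 8, 18, 14, 26]
Pivot position: 6

After partitioning with pivot 26, the array becomes [3, 4, 8, 8, 18, 14, 26]. The pivot is placed at index 6. All elements to the left of the pivot are <= 26, and all elements to the right are > 26.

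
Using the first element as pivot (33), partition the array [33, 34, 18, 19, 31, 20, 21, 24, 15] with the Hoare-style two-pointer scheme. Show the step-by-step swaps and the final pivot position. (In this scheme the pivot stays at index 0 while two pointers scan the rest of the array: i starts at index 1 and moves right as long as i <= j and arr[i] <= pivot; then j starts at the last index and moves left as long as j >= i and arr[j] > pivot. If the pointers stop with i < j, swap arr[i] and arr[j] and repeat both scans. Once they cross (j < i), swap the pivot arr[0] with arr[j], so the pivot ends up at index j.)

Hoare-style two-pointer partition with pivot = 33:

Initial array: [33, 34, 18, 19, 31, 20, 21, 24, 15]

Pointers start at i = 1, j = 8.
i stops at index 1 (arr[1]=34 > 33), j stops at index 8 (arr[8]=15 <= 33): swap arr[1] and arr[8], array becomes [33, 15, 18, 19, 31, 20, 21, 24, 34]
i ends at 8, j ends at 7: the pointers have crossed (j < i), so scanning stops.

Swap pivot arr[0] with arr[7] to place pivot at position 7: [24, 15, 18, 19, 31, 20, 21, 33, 34]
Pivot position: 7

After partitioning with pivot 33, the array becomes [24, 15, 18, 19, 31, 20, 21, 33, 34]. The pivot is placed at index 7. All elements to the left of the pivot are <= 33, and all elements to the right are > 33.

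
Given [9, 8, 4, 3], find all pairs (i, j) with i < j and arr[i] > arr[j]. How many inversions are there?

Finding inversions in [9, 8, 4, 3]:

(0, 1): arr[0]=9 > arr[1]=8
(0, 2): arr[0]=9 > arr[2]=4
(0, 3): arr[0]=9 > arr[3]=3
(1, 2): arr[1]=8 > arr[2]=4
(1, 3): arr[1]=8 > arr[3]=3
(2, 3): arr[2]=4 > arr[3]=3

Total inversions: 6

The array has 6 inversion(s): (0,1), (0,2), (0,3), (1,2), (1,3), (2,3). Each pair (i,j) satisfies i < j and arr[i] > arr[j].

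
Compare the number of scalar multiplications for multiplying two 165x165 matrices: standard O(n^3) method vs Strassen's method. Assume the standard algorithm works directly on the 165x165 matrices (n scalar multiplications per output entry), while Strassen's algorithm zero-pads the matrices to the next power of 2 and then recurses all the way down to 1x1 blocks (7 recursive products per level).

Matrix multiplication for 165x165 matrices:

Strassen's algorithm requires power-of-2 dimensions. Pad 165x165 to 256x256 (next power of 2).

Standard algorithm: 165^3 = 4492125 multiplications
Strassen's algorithm: 7^(log2(256)) = 7^8 = 5764801 multiplications
Difference: 4492125 - 5764801 = -1272676 (Strassen uses MORE here due to padding overhead — for small or just-over-power-of-2 n, padding can outweigh the per-level savings)

Standard: 4492125 multiplications (165^3). Strassen: 5764801 multiplications (7^8, after padding to 256x256). Strassen reduces 8 recursive multiplications to 7 at each level.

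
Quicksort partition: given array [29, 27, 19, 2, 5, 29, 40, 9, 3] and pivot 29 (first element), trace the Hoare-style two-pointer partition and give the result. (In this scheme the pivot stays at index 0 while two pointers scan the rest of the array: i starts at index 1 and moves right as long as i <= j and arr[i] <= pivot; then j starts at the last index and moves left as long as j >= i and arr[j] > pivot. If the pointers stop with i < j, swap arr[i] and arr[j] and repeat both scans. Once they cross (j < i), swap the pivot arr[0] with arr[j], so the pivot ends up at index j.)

Hoare-style two-pointer partition with pivot = 29:

Initial array: [29, 27, 19, 2, 5, 29, 40, 9, 3]

Pointers start at i = 1, j = 8.
i stops at index 6 (arr[6]=40 > 29), j stops at index 8 (arr[8]=3 <= 29): swap arr[6] and arr[8], array becomes [29, 27, 19, 2, 5, 29, 3, 9, 40]
i ends at 8, j ends at 7: the pointers have crossed (j < i), so scanning stops.

Swap pivot arr[0] with arr[7] to place pivot at position 7: [9, 27, 19, 2, 5, 29, 3, 29, 40]
Pivot position: 7

After partitioning with pivot 29, the array becomes [9, 27, 19, 2, 5, 29, 3, 29, 40]. The pivot is placed at index 7. All elements to the left of the pivot are <= 29, and all elements to the right are > 29.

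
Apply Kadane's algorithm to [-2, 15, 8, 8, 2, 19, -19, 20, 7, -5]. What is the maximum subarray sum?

Using Kadane's algorithm on [-2, 15, 8, 8, 2, 19, -19, 20, 7, -5]:

Scanning through the array:
Position 1 (value 15): max_ending_here = 15, max_so_far = 15
Position 2 (value 8): max_ending_here = 23, max_so_far = 23
Position 3 (value 8): max_ending_here = 31, max_so_far = 31
Position 4 (value 2): max_ending_here = 33, max_so_far = 33
Position 5 (value 19): max_ending_here = 52, max_so_far = 52
Position 6 (value -19): max_ending_here = 33, max_so_far = 52
Position 7 (value 20): max_ending_here = 53, max_so_far = 53
Position 8 (value 7): max_ending_here = 60, max_so_far = 60
Position 9 (value -5): max_ending_here = 55, max_so_far = 60

Maximum subarray: [15, 8, 8, 2, 19, -19, 20, 7]
Maximum sum: 60

The maximum subarray is [15, 8, 8, 2, 19, -19, 20, 7] with sum 60. This subarray runs from index 1 to index 8.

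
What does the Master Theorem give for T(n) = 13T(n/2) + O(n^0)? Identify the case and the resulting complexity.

Master Theorem for T(n) = 13T(n/2) + O(n^0):

a = 13, b = 2, c = 0
log_b(a) = log_2(13) = 3.7004

Case 1: c = 0 < log_2(13) = 3.7004
T(n) = O(n^(log_2 13))

For T(n) = 13T(n/2) + O(n^0): log_2(13) = 3.7004. This is Case 1 of the Master Theorem (c < log_b(a), work dominated by leaves), giving O(n^(log_2 13)).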